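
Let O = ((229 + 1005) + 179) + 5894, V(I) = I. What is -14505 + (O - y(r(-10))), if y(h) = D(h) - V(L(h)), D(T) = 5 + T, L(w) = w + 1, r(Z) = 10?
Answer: -7202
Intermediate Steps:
L(w) = 1 + w
y(h) = 4 (y(h) = (5 + h) - (1 + h) = (5 + h) + (-1 - h) = 4)
O = 7307 (O = (1234 + 179) + 5894 = 1413 + 5894 = 7307)
-14505 + (O - y(r(-10))) = -14505 + (7307 - 1*4) = -14505 + (7307 - 4) = -14505 + 7303 = -7202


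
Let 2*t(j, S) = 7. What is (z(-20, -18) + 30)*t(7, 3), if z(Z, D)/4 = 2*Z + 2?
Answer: -427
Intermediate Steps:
t(j, S) = 7/2 (t(j, S) = (½)*7 = 7/2)
z(Z, D) = 8 + 8*Z (z(Z, D) = 4*(2*Z + 2) = 4*(2 + 2*Z) = 8 + 8*Z)
(z(-20, -18) + 30)*t(7, 3) = ((8 + 8*(-20)) + 30)*(7/2) = ((8 - 160) + 30)*(7/2) = (-152 + 30)*(7/2) = -122*7/2 = -427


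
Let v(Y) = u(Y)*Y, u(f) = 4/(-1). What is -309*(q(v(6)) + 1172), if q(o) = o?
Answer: -354732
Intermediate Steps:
u(f) = -4 (u(f) = 4*(-1) = -4)
v(Y) = -4*Y
-309*(q(v(6)) + 1172) = -309*(-4*6 + 1172) = -309*(-24 + 1172) = -309*1148 = -354732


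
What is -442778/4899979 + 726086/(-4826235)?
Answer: -813536690432/3378350021295 ≈ -0.24081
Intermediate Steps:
-442778/4899979 + 726086/(-4826235) = -442778*1/4899979 + 726086*(-1/4826235) = -63254/699997 - 726086/4826235 = -813536690432/3378350021295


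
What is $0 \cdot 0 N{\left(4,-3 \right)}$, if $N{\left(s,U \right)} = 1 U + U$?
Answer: $0$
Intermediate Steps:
$N{\left(s,U \right)} = 2 U$ ($N{\left(s,U \right)} = U + U = 2 U$)
$0 \cdot 0 N{\left(4,-3 \right)} = 0 \cdot 0 \cdot 2 \left(-3\right) = 0 \left(-6\right) = 0$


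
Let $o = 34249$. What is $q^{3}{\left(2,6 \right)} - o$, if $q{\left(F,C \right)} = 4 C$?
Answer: $-20425$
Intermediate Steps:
$q^{3}{\left(2,6 \right)} - o = \left(4 \cdot 6\right)^{3} - 34249 = 24^{3} - 34249 = 13824 - 34249 = -20425$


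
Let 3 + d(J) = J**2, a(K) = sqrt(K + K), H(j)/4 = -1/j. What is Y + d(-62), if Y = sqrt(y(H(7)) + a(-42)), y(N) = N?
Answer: 3841 + sqrt(-28 + 98*I*sqrt(21))/7 ≈ 3843.1 + 2.2084*I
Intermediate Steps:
H(j) = -4/j (H(j) = 4*(-1/j) = -4/j)
a(K) = sqrt(2)*sqrt(K) (a(K) = sqrt(2*K) = sqrt(2)*sqrt(K))
Y = sqrt(-4/7 + 2*I*sqrt(21)) (Y = sqrt(-4/7 + sqrt(2)*sqrt(-42)) = sqrt(-4*1/7 + sqrt(2)*(I*sqrt(42))) = sqrt(-4/7 + 2*I*sqrt(21)) ≈ 2.075 + 2.2084*I)
d(J) = -3 + J**2
Y + d(-62) = sqrt(-28 + 98*I*sqrt(21))/7 + (-3 + (-62)**2) = sqrt(-28 + 98*I*sqrt(21))/7 + (-3 + 3844) = sqrt(-28 + 98*I*sqrt(21))/7 + 3841 = 3841 + sqrt(-28 + 98*I*sqrt(21))/7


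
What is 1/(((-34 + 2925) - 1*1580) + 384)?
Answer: 1/1695 ≈ 0.00058997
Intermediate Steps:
1/(((-34 + 2925) - 1*1580) + 384) = 1/((2891 - 1580) + 384) = 1/(1311 + 384) = 1/1695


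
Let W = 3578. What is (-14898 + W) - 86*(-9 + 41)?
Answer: -14072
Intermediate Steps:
(-14898 + W) - 86*(-9 + 41) = (-14898 + 3578) - 86*(-9 + 41) = -11320 - 86*32 = -11320 - 2752 = -14072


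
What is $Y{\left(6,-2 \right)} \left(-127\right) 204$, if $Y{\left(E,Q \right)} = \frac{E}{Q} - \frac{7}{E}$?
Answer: $107950$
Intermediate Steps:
$Y{\left(E,Q \right)} = - \frac{7}{E} + \frac{E}{Q}$
$Y{\left(6,-2 \right)} \left(-127\right) 204 = \left(- \frac{7}{6} + \frac{6}{-2}\right) \left(-127\right) 204 = \left(\left(-7\right) \frac{1}{6} + 6 \left(- \frac{1}{2}\right)\right) \left(-127\right) 204 = \left(- \frac{7}{6} - 3\right) \left(-127\right) 204 = \left(- \frac{25}{6}\right) \left(-127\right) 204 = \frac{3175}{6} \cdot 204 = 107950$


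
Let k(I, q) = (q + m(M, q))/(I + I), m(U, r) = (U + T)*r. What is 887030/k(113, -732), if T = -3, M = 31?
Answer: -50117195/5307 ≈ -9443.6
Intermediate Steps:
m(U, r) = r*(-3 + U) (m(U, r) = (U - 3)*r = (-3 + U)*r = r*(-3 + U))
k(I, q) = 29*q/(2*I) (k(I, q) = (q + q*(-3 + 31))/(I + I) = (q + q*28)/((2*I)) = (q + 28*q)*(1/(2*I)) = (29*q)*(1/(2*I)) = 29*q/(2*I))
887030/k(113, -732) = 887030/(((29/2)*(-732)/113)) = 887030/(((29/2)*(-732)*(1/113))) = 887030/(-10614/113) = 887030*(-113/10614) = -50117195/5307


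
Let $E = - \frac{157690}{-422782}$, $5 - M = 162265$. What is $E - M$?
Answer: $\frac{34300382505}{211391} \approx 1.6226 \cdot 10^{5}$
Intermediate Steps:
$M = -162260$ ($M = 5 - 162265 = -162260$)
$E = \frac{78845}{211391}$ ($E = \left(-157690\right) \left(- \frac{1}{422782}\right) = \frac{78845}{211391} \approx 0.37298$)
$E - M = \frac{78845}{211391} - -162260 = \frac{78845}{211391} + 162260 = \frac{34300382505}{211391}$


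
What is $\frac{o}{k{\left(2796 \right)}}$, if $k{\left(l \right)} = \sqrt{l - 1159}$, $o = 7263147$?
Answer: $\frac{7263147 \sqrt{1637}}{1637} \approx 1.7952 \cdot 10^{5}$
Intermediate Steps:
$k{\left(l \right)} = \sqrt{-1159 + l}$
$\frac{o}{k{\left(2796 \right)}} = \frac{7263147}{\sqrt{-1159 + 2796}} = \frac{7263147}{\sqrt{1637}} = 7263147 \frac{\sqrt{1637}}{1637} = \frac{7263147 \sqrt{1637}}{1637}$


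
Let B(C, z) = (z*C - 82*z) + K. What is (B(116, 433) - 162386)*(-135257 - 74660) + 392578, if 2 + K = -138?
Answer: 31026964846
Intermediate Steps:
K = -140 (K = -2 - 138 = -140)
B(C, z) = -140 - 82*z + C*z (B(C, z) = (z*C - 82*z) - 140 = (C*z - 82*z) - 140 = (-82*z + C*z) - 140 = -140 - 82*z + C*z)
(B(116, 433) - 162386)*(-135257 - 74660) + 392578 = ((-140 - 82*433 + 116*433) - 162386)*(-135257 - 74660) + 392578 = ((-140 - 35506 + 50228) - 162386)*(-209917) + 392578 = (14582 - 162386)*(-209917) + 392578 = -147804*(-209917) + 392578 = 31026572268 + 392578 = 31026964846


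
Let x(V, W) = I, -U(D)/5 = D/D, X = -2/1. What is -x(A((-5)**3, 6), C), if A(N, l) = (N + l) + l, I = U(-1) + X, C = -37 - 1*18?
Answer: 7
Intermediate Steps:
X = -2 (X = -2*1 = -2)
U(D) = -5 (U(D) = -5*D/D = -5*1 = -5)
C = -55 (C = -37 - 18 = -55)
I = -7 (I = -5 - 2 = -7)
A(N, l) = N + 2*l
x(V, W) = -7
-x(A((-5)**3, 6), C) = -1*(-7) = 7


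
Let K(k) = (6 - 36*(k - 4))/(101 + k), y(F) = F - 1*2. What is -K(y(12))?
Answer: 70/37 ≈ 1.8919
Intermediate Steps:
y(F) = -2 + F (y(F) = F - 2 = -2 + F)
K(k) = (150 - 36*k)/(101 + k) (K(k) = (6 - 36*(-4 + k))/(101 + k) = (6 + (144 - 36*k))/(101 + k) = (150 - 36*k)/(101 + k))
-K(y(12)) = -6*(25 - 6*(-2 + 12))/(101 + (-2 + 12)) = -6*(25 - 6*10)/(101 + 10) = -6*(25 - 60)/111 = -6*(-35)/111 = -1*(-70/37) = 70/37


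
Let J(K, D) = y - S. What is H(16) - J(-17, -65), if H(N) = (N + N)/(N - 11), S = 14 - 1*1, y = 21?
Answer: -8/5 ≈ -1.6000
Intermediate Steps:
S = 13 (S = 14 - 1 = 13)
H(N) = 2*N/(-11 + N) (H(N) = (2*N)/(-11 + N) = 2*N/(-11 + N))
J(K, D) = 8 (J(K, D) = 21 - 1*13 = 21 - 13 = 8)
H(16) - J(-17, -65) = 2*16/(-11 + 16) - 1*8 = 2*16/5 - 8 = 2*16*(⅕) - 8 = 32/5 - 8 = -8/5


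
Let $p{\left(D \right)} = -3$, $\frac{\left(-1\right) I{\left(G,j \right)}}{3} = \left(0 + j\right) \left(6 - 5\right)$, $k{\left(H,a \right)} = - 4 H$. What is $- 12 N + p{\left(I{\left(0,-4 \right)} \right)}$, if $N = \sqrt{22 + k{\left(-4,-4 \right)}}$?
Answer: $-3 - 12 \sqrt{38} \approx -76.973$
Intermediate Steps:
$I{\left(G,j \right)} = - 3 j$ ($I{\left(G,j \right)} = - 3 \left(0 + j\right) \left(6 - 5\right) = - 3 j 1 = - 3 j$)
$N = \sqrt{38}$ ($N = \sqrt{22 - -16} = \sqrt{22 + 16} = \sqrt{38} \approx 6.1644$)
$- 12 N + p{\left(I{\left(0,-4 \right)} \right)} = - 12 \sqrt{38} - 3 = -3 - 12 \sqrt{38}$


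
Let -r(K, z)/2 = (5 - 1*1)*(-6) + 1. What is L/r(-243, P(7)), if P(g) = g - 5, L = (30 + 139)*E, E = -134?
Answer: -11323/23 ≈ -492.30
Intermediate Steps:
L = -22646 (L = (30 + 139)*(-134) = 169*(-134) = -22646)
P(g) = -5 + g
r(K, z) = 46 (r(K, z) = -2*((5 - 1*1)*(-6) + 1) = -2*((5 - 1)*(-6) + 1) = -2*(4*(-6) + 1) = -2*(-24 + 1) = -2*(-23) = 46)
L/r(-243, P(7)) = -22646/46 = -22646*1/46 = -11323/23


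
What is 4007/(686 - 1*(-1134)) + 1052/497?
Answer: 558017/129220 ≈ 4.3184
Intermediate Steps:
4007/(686 - 1*(-1134)) + 1052/497 = 4007/(686 + 1134) + 1052*(1/497) = 4007/1820 + 1052/497 = 558017/129220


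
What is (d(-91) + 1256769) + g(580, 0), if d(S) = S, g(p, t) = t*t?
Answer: 1256678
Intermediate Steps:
g(p, t) = t²
(d(-91) + 1256769) + g(580, 0) = (-91 + 1256769) + 0² = 1256678 + 0 = 1256678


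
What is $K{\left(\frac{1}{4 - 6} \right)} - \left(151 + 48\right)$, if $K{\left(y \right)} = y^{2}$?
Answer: $- \frac{795}{4} \approx -198.75$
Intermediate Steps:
$K{\left(\frac{1}{4 - 6} \right)} - \left(151 + 48\right) = \left(\frac{1}{4 - 6}\right)^{2} - \left(151 + 48\right) = \left(\frac{1}{-2}\right)^{2} - 199 = \left(- \frac{1}{2}\right)^{2} - 199 = \frac{1}{4} - 199 = - \frac{795}{4}$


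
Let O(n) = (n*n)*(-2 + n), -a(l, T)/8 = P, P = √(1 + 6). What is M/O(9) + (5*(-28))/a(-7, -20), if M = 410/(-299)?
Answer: -410/169533 + 5*√7/2 ≈ 6.6120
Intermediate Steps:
P = √7 ≈ 2.6458
a(l, T) = -8*√7
M = -410/299 (M = 410*(-1/299) = -410/299 ≈ -1.3712)
O(n) = n²*(-2 + n)
M/O(9) + (5*(-28))/a(-7, -20) = -410*1/(81*(-2 + 9))/299 + (5*(-28))/((-8*√7)) = -410/(299*(81*7)) - (-5)*√7/2 = -410/299/567 + 5*√7/2 = -410/299*1/567 + 5*√7/2 = -410/169533 + 5*√7/2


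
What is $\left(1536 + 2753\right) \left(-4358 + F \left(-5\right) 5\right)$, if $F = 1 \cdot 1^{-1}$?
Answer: $-18798687$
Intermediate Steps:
$F = 1$ ($F = 1 \cdot 1 = 1$)
$\left(1536 + 2753\right) \left(-4358 + F \left(-5\right) 5\right) = \left(1536 + 2753\right) \left(-4358 + 1 \left(-5\right) 5\right) = 4289 \left(-4358 - 25\right) = 4289 \left(-4383\right) = -18798687$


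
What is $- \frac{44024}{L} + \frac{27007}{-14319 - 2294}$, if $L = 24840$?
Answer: $- \frac{175278074}{51583365} \approx -3.398$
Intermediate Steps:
$- \frac{44024}{L} + \frac{27007}{-14319 - 2294} = - \frac{44024}{24840} + \frac{27007}{-14319 - 2294} = \left(-44024\right) \frac{1}{24840} + \frac{27007}{-14319 - 2294} = - \frac{5503}{3105} + \frac{27007}{-16613} = - \frac{5503}{3105} + 27007 \left(- \frac{1}{16613}\right) = - \frac{5503}{3105} - \frac{27007}{16613} = - \frac{175278074}{51583365}$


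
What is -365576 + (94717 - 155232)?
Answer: -426091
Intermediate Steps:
-365576 + (94717 - 155232) = -365576 - 60515 = -426091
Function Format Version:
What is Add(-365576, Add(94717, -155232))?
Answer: -426091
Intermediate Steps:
Add(-365576, Add(94717, -155232)) = Add(-365576, -60515) = -426091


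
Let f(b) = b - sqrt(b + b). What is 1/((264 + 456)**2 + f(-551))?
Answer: I/(sqrt(1102) + 517849*I) ≈ 1.9311e-6 + 1.2379e-10*I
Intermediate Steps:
f(b) = b - sqrt(2)*sqrt(b) (f(b) = b - sqrt(2*b) = b - sqrt(2)*sqrt(b))
1/((264 + 456)**2 + f(-551)) = 1/((264 + 456)**2 + (-551 - sqrt(2)*sqrt(-551))) = 1/(720**2 + (-551 - sqrt(2)*I*sqrt(551))) = 1/(518400 + (-551 - I*sqrt(1102))) = 1/(517849 - I*sqrt(1102))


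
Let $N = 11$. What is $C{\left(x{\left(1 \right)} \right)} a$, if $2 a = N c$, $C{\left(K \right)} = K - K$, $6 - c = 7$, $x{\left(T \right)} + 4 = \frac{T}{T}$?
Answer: $0$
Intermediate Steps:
$x{\left(T \right)} = -3$ ($x{\left(T \right)} = -4 + \frac{T}{T} = -4 + 1 = -3$)
$c = -1$ ($c = 6 - 7 = -1$)
$C{\left(K \right)} = 0$
$a = - \frac{11}{2}$ ($a = \frac{11 \left(-1\right)}{2} = \frac{1}{2} \left(-11\right) = - \frac{11}{2} \approx -5.5$)
$C{\left(x{\left(1 \right)} \right)} a = 0 \left(- \frac{11}{2}\right) = 0$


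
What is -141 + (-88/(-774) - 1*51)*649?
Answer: -12835324/387 ≈ -33166.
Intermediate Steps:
-141 + (-88/(-774) - 1*51)*649 = -141 + (-88*(-1/774) - 51)*649 = -141 + (44/387 - 51)*649 = -141 - 19693/387*649 = -141 - 12780757/387 = -12835324/387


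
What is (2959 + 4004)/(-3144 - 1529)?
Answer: -6963/4673 ≈ -1.4900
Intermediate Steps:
(2959 + 4004)/(-3144 - 1529) = 6963/(-4673) = 6963*(-1/4673) = -6963/4673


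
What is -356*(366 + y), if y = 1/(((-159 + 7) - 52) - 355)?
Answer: -72835108/559 ≈ -1.3030e+5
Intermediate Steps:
y = -1/559 (y = 1/((-152 - 52) - 355) = 1/(-204 - 355) = 1/(-559) = -1/559 ≈ -0.0017889)
-356*(366 + y) = -356*(366 - 1/559) = -356*204593/559 = -72835108/559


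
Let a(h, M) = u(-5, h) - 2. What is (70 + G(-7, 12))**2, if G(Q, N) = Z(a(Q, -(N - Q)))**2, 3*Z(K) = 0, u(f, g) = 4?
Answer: 4900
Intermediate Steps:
a(h, M) = 2 (a(h, M) = 4 - 2 = 2)
Z(K) = 0 (Z(K) = (1/3)*0 = 0)
G(Q, N) = 0 (G(Q, N) = 0**2 = 0)
(70 + G(-7, 12))**2 = (70 + 0)**2 = 70**2 = 4900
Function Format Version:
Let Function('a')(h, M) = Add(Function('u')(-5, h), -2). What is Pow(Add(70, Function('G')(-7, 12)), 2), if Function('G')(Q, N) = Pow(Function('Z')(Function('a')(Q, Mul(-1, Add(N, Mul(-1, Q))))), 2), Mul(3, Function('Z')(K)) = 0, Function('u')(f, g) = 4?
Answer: 4900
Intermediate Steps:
Function('a')(h, M) = 2 (Function('a')(h, M) = Add(4, -2) = 2)
Function('Z')(K) = 0 (Function('Z')(K) = Mul(Rational(1, 3), 0) = 0)
Function('G')(Q, N) = 0 (Function('G')(Q, N) = Pow(0, 2) = 0)
Pow(Add(70, Function('G')(-7, 12)), 2) = Pow(Add(70, 0), 2) = Pow(70, 2) = 4900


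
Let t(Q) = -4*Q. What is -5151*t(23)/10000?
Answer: 118473/2500 ≈ 47.389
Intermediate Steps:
-5151*t(23)/10000 = -5151/((-100)**2/((-4*23))) = -5151/(10000/(-92)) = -5151/(10000*(-1/92)) = -5151/(-2500/23) = -5151*(-23/2500) = 118473/2500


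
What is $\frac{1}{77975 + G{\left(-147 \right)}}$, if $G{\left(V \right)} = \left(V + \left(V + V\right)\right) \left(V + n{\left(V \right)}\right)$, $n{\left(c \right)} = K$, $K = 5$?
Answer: $\frac{1}{140597} \approx 7.1125 \cdot 10^{-6}$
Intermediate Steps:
$n{\left(c \right)} = 5$
$G{\left(V \right)} = 3 V \left(5 + V\right)$ ($G{\left(V \right)} = \left(V + \left(V + V\right)\right) \left(V + 5\right) = \left(V + 2 V\right) \left(5 + V\right) = 3 V \left(5 + V\right)$)
$\frac{1}{77975 + G{\left(-147 \right)}} = \frac{1}{77975 + 3 \left(-147\right) \left(5 - 147\right)} = \frac{1}{77975 + 3 \left(-147\right) \left(-142\right)} = \frac{1}{77975 + 62622} = \frac{1}{140597}$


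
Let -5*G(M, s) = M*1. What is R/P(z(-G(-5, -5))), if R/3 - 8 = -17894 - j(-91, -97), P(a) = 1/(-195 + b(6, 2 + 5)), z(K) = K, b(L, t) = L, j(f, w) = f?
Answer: 10089765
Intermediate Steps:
G(M, s) = -M/5
P(a) = -1/189 (P(a) = 1/(-195 + 6) = 1/(-189) = -1/189)
R = -53385 (R = 24 + 3*(-17894 - 1*(-91)) = 24 + 3*(-17894 + 91) = 24 + 3*(-17803) = 24 - 53409 = -53385)
R/P(z(-G(-5, -5))) = -53385/(-1/189) = -53385*(-189) = 10089765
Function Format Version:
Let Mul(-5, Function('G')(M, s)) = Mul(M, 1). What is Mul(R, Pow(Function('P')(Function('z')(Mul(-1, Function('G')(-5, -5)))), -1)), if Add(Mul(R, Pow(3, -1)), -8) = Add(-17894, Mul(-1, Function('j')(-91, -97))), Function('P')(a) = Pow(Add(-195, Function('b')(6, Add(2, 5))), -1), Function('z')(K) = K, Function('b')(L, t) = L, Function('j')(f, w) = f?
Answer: 10089765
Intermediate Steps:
Function('G')(M, s) = Mul(Rational(-1, 5), M) (Function('G')(M, s) = Mul(Rational(-1, 5), Mul(M, 1)) = Mul(Rational(-1, 5), M))
Function('P')(a) = Rational(-1, 189) (Function('P')(a) = Pow(Add(-195, 6), -1) = Pow(-189, -1) = Rational(-1, 189))
R = -53385 (R = Add(24, Mul(3, Add(-17894, Mul(-1, -91)))) = Add(24, Mul(3, Add(-17894, 91))) = Add(24, Mul(3, -17803)) = Add(24, -53409) = -53385)
Mul(R, Pow(Function('P')(Function('z')(Mul(-1, Function('G')(-5, -5)))), -1)) = Mul(-53385, Pow(Rational(-1, 189), -1)) = Mul(-53385, -189) = 10089765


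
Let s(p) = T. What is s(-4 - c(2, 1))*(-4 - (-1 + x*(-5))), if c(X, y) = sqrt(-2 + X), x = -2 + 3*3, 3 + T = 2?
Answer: -32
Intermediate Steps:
T = -1 (T = -3 + 2 = -1)
x = 7 (x = -2 + 9 = 7)
s(p) = -1
s(-4 - c(2, 1))*(-4 - (-1 + x*(-5))) = -(-4 - (-1 + 7*(-5))) = -(-4 - (-1 - 35)) = -(-4 - 1*(-36)) = -(-4 + 36) = -1*32 = -32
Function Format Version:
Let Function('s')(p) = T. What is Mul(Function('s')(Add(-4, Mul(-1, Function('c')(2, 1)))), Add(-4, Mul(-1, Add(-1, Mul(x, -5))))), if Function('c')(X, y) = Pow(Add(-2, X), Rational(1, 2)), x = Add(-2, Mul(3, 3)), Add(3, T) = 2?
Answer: -32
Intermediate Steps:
T = -1 (T = Add(-3, 2) = -1)
x = 7 (x = Add(-2, 9) = 7)
Function('s')(p) = -1
Mul(Function('s')(Add(-4, Mul(-1, Function('c')(2, 1)))), Add(-4, Mul(-1, Add(-1, Mul(x, -5))))) = Mul(-1, Add(-4, Mul(-1, Add(-1, Mul(7, -5))))) = Mul(-1, Add(-4, Mul(-1, Add(-1, -35)))) = Mul(-1, Add(-4, Mul(-1, -36))) = Mul(-1, Add(-4, 36)) = Mul(-1, 32) = -32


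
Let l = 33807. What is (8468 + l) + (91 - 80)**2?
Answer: 42396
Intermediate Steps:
(8468 + l) + (91 - 80)**2 = (8468 + 33807) + (91 - 80)**2 = 42275 + 11**2 = 42275 + 121 = 42396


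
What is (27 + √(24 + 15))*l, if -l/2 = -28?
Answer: 1512 + 56*√39 ≈ 1861.7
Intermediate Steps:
l = 56 (l = -2*(-28) = 56)
(27 + √(24 + 15))*l = (27 + √(24 + 15))*56 = (27 + √39)*56 = 1512 + 56*√39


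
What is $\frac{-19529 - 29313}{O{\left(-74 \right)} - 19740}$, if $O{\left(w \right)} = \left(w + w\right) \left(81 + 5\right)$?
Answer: $\frac{24421}{16234} \approx 1.5043$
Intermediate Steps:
$O{\left(w \right)} = 172 w$ ($O{\left(w \right)} = 2 w 86 = 172 w$)
$\frac{-19529 - 29313}{O{\left(-74 \right)} - 19740} = \frac{-19529 - 29313}{172 \left(-74\right) - 19740} = - \frac{48842}{-12728 - 19740} = - \frac{48842}{-32468} = \left(-48842\right) \left(- \frac{1}{32468}\right) = \frac{24421}{16234}$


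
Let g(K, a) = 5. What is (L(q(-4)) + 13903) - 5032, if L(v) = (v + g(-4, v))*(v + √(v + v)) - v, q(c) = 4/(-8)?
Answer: 35477/4 + 9*I/2 ≈ 8869.3 + 4.5*I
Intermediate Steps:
q(c) = -½ (q(c) = 4*(-⅛) = -½)
L(v) = -v + (5 + v)*(v + √2*√v) (L(v) = (v + 5)*(v + √(v + v)) - v = (5 + v)*(v + √(2*v)) - v = (5 + v)*(v + √2*√v) - v = -v + (5 + v)*(v + √2*√v))
(L(q(-4)) + 13903) - 5032 = (((-½)² + 4*(-½) + √2*(-½)^(3/2) + 5*√2*√(-½)) + 13903) - 5032 = ((¼ - 2 + √2*(-I*√2/4) + 5*√2*(I*√2/2)) + 13903) - 5032 = ((¼ - 2 - I/2 + 5*I) + 13903) - 5032 = ((-7/4 + 9*I/2) + 13903) - 5032 = (55605/4 + 9*I/2) - 5032 = 35477/4 + 9*I/2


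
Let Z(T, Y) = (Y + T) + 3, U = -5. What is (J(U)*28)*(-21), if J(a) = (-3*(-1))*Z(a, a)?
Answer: 12348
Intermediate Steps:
Z(T, Y) = 3 + T + Y (Z(T, Y) = (T + Y) + 3 = 3 + T + Y)
J(a) = 9 + 6*a (J(a) = (-3*(-1))*(3 + a + a) = 3*(3 + 2*a) = 9 + 6*a)
(J(U)*28)*(-21) = ((9 + 6*(-5))*28)*(-21) = ((9 - 30)*28)*(-21) = -21*28*(-21) = -588*(-21) = 12348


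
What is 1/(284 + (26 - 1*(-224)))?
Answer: 1/534 ≈ 0.0018727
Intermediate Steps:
1/(284 + (26 - 1*(-224))) = 1/(284 + (26 + 224)) = 1/(284 + 250) = 1/534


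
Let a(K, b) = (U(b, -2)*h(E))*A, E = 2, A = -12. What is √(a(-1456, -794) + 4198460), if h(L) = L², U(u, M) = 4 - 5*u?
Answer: 2*√1001927 ≈ 2001.9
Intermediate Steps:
a(K, b) = -192 + 240*b (a(K, b) = ((4 - 5*b)*2²)*(-12) = ((4 - 5*b)*4)*(-12) = (16 - 20*b)*(-12) = -192 + 240*b)
√(a(-1456, -794) + 4198460) = √((-192 + 240*(-794)) + 4198460) = √((-192 - 190560) + 4198460) = √(-190752 + 4198460) = √4007708 = 2*√1001927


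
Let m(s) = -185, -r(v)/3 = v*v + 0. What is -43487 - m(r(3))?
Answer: -43302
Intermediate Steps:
r(v) = -3*v² (r(v) = -3*(v*v + 0) = -3*(v² + 0) = -3*v²)
-43487 - m(r(3)) = -43487 - 1*(-185) = -43487 + 185 = -43302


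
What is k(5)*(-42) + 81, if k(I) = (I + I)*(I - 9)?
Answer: 1761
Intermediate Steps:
k(I) = 2*I*(-9 + I) (k(I) = (2*I)*(-9 + I) = 2*I*(-9 + I))
k(5)*(-42) + 81 = (2*5*(-9 + 5))*(-42) + 81 = (2*5*(-4))*(-42) + 81 = -40*(-42) + 81 = 1680 + 81 = 1761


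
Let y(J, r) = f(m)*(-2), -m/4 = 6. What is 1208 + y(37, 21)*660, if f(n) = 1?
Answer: -112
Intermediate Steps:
m = -24 (m = -4*6 = -24)
y(J, r) = -2 (y(J, r) = 1*(-2) = -2)
1208 + y(37, 21)*660 = 1208 - 2*660 = 1208 - 1320 = -112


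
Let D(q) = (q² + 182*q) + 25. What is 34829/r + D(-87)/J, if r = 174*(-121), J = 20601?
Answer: -10241347/4985442 ≈ -2.0542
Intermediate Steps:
r = -21054
D(q) = 25 + q² + 182*q
34829/r + D(-87)/J = 34829/(-21054) + (25 + (-87)² + 182*(-87))/20601 = 34829*(-1/21054) + (25 + 7569 - 15834)*(1/20601) = -1201/726 - 8240*1/20601 = -1201/726 - 8240/20601 = -10241347/4985442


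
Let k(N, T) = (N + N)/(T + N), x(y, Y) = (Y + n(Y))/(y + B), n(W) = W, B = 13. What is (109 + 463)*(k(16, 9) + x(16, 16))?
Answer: 988416/725 ≈ 1363.3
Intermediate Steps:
x(y, Y) = 2*Y/(13 + y) (x(y, Y) = (Y + Y)/(y + 13) = (2*Y)/(13 + y) = 2*Y/(13 + y))
k(N, T) = 2*N/(N + T) (k(N, T) = (2*N)/(N + T) = 2*N/(N + T))
(109 + 463)*(k(16, 9) + x(16, 16)) = (109 + 463)*(2*16/(16 + 9) + 2*16/(13 + 16)) = 572*(2*16/25 + 2*16/29) = 572*(2*16*(1/25) + 2*16*(1/29)) = 572*(32/25 + 32/29) = 572*(1728/725) = 988416/725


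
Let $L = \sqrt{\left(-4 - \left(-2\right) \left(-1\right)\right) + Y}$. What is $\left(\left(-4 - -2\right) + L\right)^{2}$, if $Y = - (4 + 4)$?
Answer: $\left(2 - i \sqrt{14}\right)^{2} \approx -10.0 - 14.967 i$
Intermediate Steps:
$Y = -8$ ($Y = \left(-1\right) 8 = -8$)
$L = i \sqrt{14}$ ($L = \sqrt{\left(-4 - \left(-2\right) \left(-1\right)\right) - 8} = \sqrt{\left(-4 - 2\right) - 8} = \sqrt{-6 - 8} = \sqrt{-14} = i \sqrt{14} \approx 3.7417 i$)
$\left(\left(-4 - -2\right) + L\right)^{2} = \left(\left(-4 - -2\right) + i \sqrt{14}\right)^{2} = \left(\left(-4 + 2\right) + i \sqrt{14}\right)^{2} = \left(-2 + i \sqrt{14}\right)^{2}$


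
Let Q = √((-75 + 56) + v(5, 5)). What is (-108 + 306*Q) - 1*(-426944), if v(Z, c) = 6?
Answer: 426836 + 306*I*√13 ≈ 4.2684e+5 + 1103.3*I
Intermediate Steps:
Q = I*√13 (Q = √((-75 + 56) + 6) = √(-19 + 6) = √(-13) = I*√13 ≈ 3.6056*I)
(-108 + 306*Q) - 1*(-426944) = (-108 + 306*(I*√13)) - 1*(-426944) = (-108 + 306*I*√13) + 426944 = 426836 + 306*I*√13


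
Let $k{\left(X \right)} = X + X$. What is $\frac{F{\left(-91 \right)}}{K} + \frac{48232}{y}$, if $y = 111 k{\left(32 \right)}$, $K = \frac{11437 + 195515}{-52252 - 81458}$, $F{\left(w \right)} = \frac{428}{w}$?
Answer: $\frac{6848345657}{696807384} \approx 9.8282$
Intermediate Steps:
$k{\left(X \right)} = 2 X$
$K = - \frac{34492}{22285}$ ($K = \frac{206952}{-133710} = 206952 \left(- \frac{1}{133710}\right) = - \frac{34492}{22285} \approx -1.5478$)
$y = 7104$ ($y = 111 \cdot 2 \cdot 32 = 111 \cdot 64 = 7104$)
$\frac{F{\left(-91 \right)}}{K} + \frac{48232}{y} = \frac{428 \frac{1}{-91}}{- \frac{34492}{22285}} + \frac{48232}{7104} = 428 \left(- \frac{1}{91}\right) \left(- \frac{22285}{34492}\right) + 48232 \cdot \frac{1}{7104} = \left(- \frac{428}{91}\right) \left(- \frac{22285}{34492}\right) + \frac{6029}{888} = \frac{2384495}{784693} + \frac{6029}{888} = \frac{6848345657}{696807384}$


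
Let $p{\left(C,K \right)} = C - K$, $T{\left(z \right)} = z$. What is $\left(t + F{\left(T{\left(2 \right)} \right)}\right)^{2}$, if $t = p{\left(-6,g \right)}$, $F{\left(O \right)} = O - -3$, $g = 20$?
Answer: $441$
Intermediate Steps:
$F{\left(O \right)} = 3 + O$ ($F{\left(O \right)} = O + 3 = 3 + O$)
$t = -26$ ($t = -6 - 20 = -26$)
$\left(t + F{\left(T{\left(2 \right)} \right)}\right)^{2} = \left(-26 + \left(3 + 2\right)\right)^{2} = \left(-26 + 5\right)^{2} = \left(-21\right)^{2} = 441$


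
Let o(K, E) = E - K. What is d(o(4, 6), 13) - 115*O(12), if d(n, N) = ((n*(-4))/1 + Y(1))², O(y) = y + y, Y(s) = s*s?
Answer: -2711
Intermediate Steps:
Y(s) = s²
O(y) = 2*y
d(n, N) = (1 - 4*n)² (d(n, N) = ((n*(-4))/1 + 1²)² = (-4*n*1 + 1)² = (-4*n + 1)² = (1 - 4*n)²)
d(o(4, 6), 13) - 115*O(12) = (-1 + 4*(6 - 1*4))² - 230*12 = (-1 + 4*(6 - 4))² - 115*24 = (-1 + 4*2)² - 2760 = (-1 + 8)² - 2760 = 7² - 2760 = 49 - 2760 = -2711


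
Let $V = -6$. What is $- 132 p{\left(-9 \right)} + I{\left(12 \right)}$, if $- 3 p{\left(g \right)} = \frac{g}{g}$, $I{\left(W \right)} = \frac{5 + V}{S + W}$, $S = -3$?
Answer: $\frac{395}{9} \approx 43.889$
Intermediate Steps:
$I{\left(W \right)} = - \frac{1}{-3 + W}$ ($I{\left(W \right)} = \frac{5 - 6}{-3 + W} = - \frac{1}{-3 + W}$)
$p{\left(g \right)} = - \frac{1}{3}$ ($p{\left(g \right)} = - \frac{g \frac{1}{g}}{3} = \left(- \frac{1}{3}\right) 1 = - \frac{1}{3}$)
$- 132 p{\left(-9 \right)} + I{\left(12 \right)} = \left(-132\right) \left(- \frac{1}{3}\right) - \frac{1}{-3 + 12} = 44 - \frac{1}{9} = \frac{395}{9}$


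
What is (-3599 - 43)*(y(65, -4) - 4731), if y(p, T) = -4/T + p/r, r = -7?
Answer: 120823350/7 ≈ 1.7260e+7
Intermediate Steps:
y(p, T) = -4/T - p/7 (y(p, T) = -4/T + p/(-7) = -4/T + p*(-⅐) = -4/T - p/7)
(-3599 - 43)*(y(65, -4) - 4731) = (-3599 - 43)*((-4/(-4) - ⅐*65) - 4731) = -3642*((-4*(-¼) - 65/7) - 4731) = -3642*((1 - 65/7) - 4731) = -3642*(-58/7 - 4731) = -3642*(-33175/7) = 120823350/7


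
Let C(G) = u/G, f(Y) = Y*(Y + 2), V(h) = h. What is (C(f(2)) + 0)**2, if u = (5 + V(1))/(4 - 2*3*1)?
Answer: 9/64 ≈ 0.14063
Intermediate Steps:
u = -3 (u = (5 + 1)/(4 - 2*3*1) = 6/(4 - 6*1) = 6/(4 - 6) = 6/(-2) = 6*(-1/2) = -3)
f(Y) = Y*(2 + Y)
C(G) = -3/G
(C(f(2)) + 0)**2 = (-3*1/(2*(2 + 2)) + 0)**2 = (-3/(2*4) + 0)**2 = (-3/8 + 0)**2 = (-3/8)**2 = 9/64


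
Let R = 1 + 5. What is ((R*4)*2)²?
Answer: 2304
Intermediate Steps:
R = 6
((R*4)*2)² = ((6*4)*2)² = (24*2)² = 48² = 2304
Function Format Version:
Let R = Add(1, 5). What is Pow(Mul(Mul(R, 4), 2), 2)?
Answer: 2304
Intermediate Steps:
R = 6
Pow(Mul(Mul(R, 4), 2), 2) = Pow(Mul(Mul(6, 4), 2), 2) = Pow(Mul(24, 2), 2) = Pow(48, 2) = 2304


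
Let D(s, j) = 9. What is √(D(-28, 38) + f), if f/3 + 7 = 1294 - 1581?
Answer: 3*I*√97 ≈ 29.547*I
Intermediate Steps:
f = -882 (f = -21 + 3*(1294 - 1581) = -21 + 3*(-287) = -21 - 861 = -882)
√(D(-28, 38) + f) = √(9 - 882) = √(-873) = 3*I*√97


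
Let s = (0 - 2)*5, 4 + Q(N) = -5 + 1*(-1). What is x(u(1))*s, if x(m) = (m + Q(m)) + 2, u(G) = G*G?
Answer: 70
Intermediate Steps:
u(G) = G²
Q(N) = -10 (Q(N) = -4 + (-5 + 1*(-1)) = -4 + (-5 - 1) = -4 - 6 = -10)
s = -10 (s = -2*5 = -10)
x(m) = -8 + m (x(m) = (m - 10) + 2 = (-10 + m) + 2 = -8 + m)
x(u(1))*s = (-8 + 1²)*(-10) = (-8 + 1)*(-10) = -7*(-10) = 70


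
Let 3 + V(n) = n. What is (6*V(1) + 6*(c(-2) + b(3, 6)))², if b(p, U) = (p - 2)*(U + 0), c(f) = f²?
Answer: 2304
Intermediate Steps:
b(p, U) = U*(-2 + p) (b(p, U) = (-2 + p)*U = U*(-2 + p))
V(n) = -3 + n
(6*V(1) + 6*(c(-2) + b(3, 6)))² = (6*(-3 + 1) + 6*((-2)² + 6*(-2 + 3)))² = (6*(-2) + 6*(4 + 6*1))² = (-12 + 6*(4 + 6))² = (-12 + 6*10)² = (-12 + 60)² = 48² = 2304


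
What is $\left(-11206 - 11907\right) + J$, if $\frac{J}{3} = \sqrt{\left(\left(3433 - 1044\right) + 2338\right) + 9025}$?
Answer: $-23113 + 18 \sqrt{382} \approx -22761.0$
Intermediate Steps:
$J = 18 \sqrt{382}$ ($J = 3 \sqrt{\left(\left(3433 - 1044\right) + 2338\right) + 9025} = 3 \sqrt{\left(2389 + 2338\right) + 9025} = 3 \sqrt{4727 + 9025} = 3 \sqrt{13752} = 3 \cdot 6 \sqrt{382} = 18 \sqrt{382} \approx 351.81$)
$\left(-11206 - 11907\right) + J = \left(-11206 - 11907\right) + 18 \sqrt{382} = -23113 + 18 \sqrt{382}$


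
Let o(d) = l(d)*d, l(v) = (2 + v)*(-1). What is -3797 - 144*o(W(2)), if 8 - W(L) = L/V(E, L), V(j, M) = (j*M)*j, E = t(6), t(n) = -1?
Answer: 5275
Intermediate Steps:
E = -1
V(j, M) = M*j² (V(j, M) = (M*j)*j = M*j²)
l(v) = -2 - v
W(L) = 7 (W(L) = 8 - L/(L*(-1)²) = 8 - L/(L*1) = 8 - L/L = 8 - 1*1 = 8 - 1 = 7)
o(d) = d*(-2 - d) (o(d) = (-2 - d)*d = d*(-2 - d))
-3797 - 144*o(W(2)) = -3797 - (-144)*7*(2 + 7) = -3797 - (-144)*7*9 = -3797 - 144*(-63) = -3797 + 9072 = 5275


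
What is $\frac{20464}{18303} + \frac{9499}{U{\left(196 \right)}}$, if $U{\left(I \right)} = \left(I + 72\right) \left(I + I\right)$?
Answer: $\frac{331960883}{274691424} \approx 1.2085$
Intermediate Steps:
$U{\left(I \right)} = 2 I \left(72 + I\right)$ ($U{\left(I \right)} = \left(72 + I\right) 2 I = 2 I \left(72 + I\right)$)
$\frac{20464}{18303} + \frac{9499}{U{\left(196 \right)}} = \frac{20464}{18303} + \frac{9499}{2 \cdot 196 \left(72 + 196\right)} = 20464 \cdot \frac{1}{18303} + \frac{9499}{2 \cdot 196 \cdot 268} = \frac{20464}{18303} + \frac{9499}{105056} = \frac{20464}{18303} + 9499 \cdot \frac{1}{105056} = \frac{20464}{18303} + \frac{1357}{15008} = \frac{331960883}{274691424}$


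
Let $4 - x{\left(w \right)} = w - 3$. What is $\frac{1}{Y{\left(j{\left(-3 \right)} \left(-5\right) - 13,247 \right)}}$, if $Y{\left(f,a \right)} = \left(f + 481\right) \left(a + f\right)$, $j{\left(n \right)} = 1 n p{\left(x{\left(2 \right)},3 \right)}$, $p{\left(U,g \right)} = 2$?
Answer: $\frac{1}{131472} \approx 7.6062 \cdot 10^{-6}$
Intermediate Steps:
$x{\left(w \right)} = 7 - w$ ($x{\left(w \right)} = 4 - \left(w - 3\right) = 4 - \left(-3 + w\right) = 7 - w$)
$j{\left(n \right)} = 2 n$ ($j{\left(n \right)} = 1 n 2 = n 2 = 2 n$)
$Y{\left(f,a \right)} = \left(481 + f\right) \left(a + f\right)$
$\frac{1}{Y{\left(j{\left(-3 \right)} \left(-5\right) - 13,247 \right)}} = \frac{1}{\left(2 \left(-3\right) \left(-5\right) - 13\right)^{2} + 481 \cdot 247 + 481 \left(2 \left(-3\right) \left(-5\right) - 13\right) + 247 \left(2 \left(-3\right) \left(-5\right) - 13\right)} = \frac{1}{\left(\left(-6\right) \left(-5\right) - 13\right)^{2} + 118807 + 481 \left(\left(-6\right) \left(-5\right) - 13\right) + 247 \left(\left(-6\right) \left(-5\right) - 13\right)} = \frac{1}{\left(30 - 13\right)^{2} + 118807 + 481 \left(30 - 13\right) + 247 \left(30 - 13\right)} = \frac{1}{17^{2} + 118807 + 481 \cdot 17 + 247 \cdot 17} = \frac{1}{289 + 118807 + 8177 + 4199} = \frac{1}{131472}$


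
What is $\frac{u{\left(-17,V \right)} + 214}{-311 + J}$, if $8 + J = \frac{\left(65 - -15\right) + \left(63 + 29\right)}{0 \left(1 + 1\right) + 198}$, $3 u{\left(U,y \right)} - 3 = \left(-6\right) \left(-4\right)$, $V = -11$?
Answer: $- \frac{22077}{31495} \approx -0.70097$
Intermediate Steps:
$u{\left(U,y \right)} = 9$ ($u{\left(U,y \right)} = 1 + \frac{\left(-6\right) \left(-4\right)}{3} = 1 + \frac{1}{3} \cdot 24 = 1 + 8 = 9$)
$J = - \frac{706}{99}$ ($J = -8 + \frac{\left(65 - -15\right) + \left(63 + 29\right)}{0 \left(1 + 1\right) + 198} = -8 + \frac{\left(65 + 15\right) + 92}{0 \cdot 2 + 198} = -8 + \frac{80 + 92}{0 + 198} = -8 + \frac{172}{198} = -8 + 172 \cdot \frac{1}{198} = -8 + \frac{86}{99} = - \frac{706}{99} \approx -7.1313$)
$\frac{u{\left(-17,V \right)} + 214}{-311 + J} = \frac{9 + 214}{-311 - \frac{706}{99}} = \frac{223}{- \frac{31495}{99}} = 223 \left(- \frac{99}{31495}\right) = - \frac{22077}{31495}$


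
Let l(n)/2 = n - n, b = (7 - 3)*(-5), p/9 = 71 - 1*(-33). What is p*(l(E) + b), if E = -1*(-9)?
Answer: -18720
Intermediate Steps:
p = 936 (p = 9*(71 - 1*(-33)) = 9*(71 + 33) = 9*104 = 936)
E = 9
b = -20 (b = 4*(-5) = -20)
l(n) = 0 (l(n) = 2*(n - n) = 2*0 = 0)
p*(l(E) + b) = 936*(0 - 20) = 936*(-20) = -18720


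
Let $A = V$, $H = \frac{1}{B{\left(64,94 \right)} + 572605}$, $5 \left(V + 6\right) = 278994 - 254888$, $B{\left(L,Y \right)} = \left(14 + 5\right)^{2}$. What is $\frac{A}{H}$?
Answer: $\frac{13794729416}{5} \approx 2.7589 \cdot 10^{9}$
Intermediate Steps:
$B{\left(L,Y \right)} = 361$ ($B{\left(L,Y \right)} = 19^{2} = 361$)
$V = \frac{24076}{5}$ ($V = -6 + \frac{278994 - 254888}{5} = -6 + \frac{1}{5} \cdot 24106 = -6 + \frac{24106}{5} = \frac{24076}{5} \approx 4815.2$)
$H = \frac{1}{572966}$ ($H = \frac{1}{361 + 572605} = \frac{1}{572966} \approx 1.7453 \cdot 10^{-6}$)
$A = \frac{24076}{5} \approx 4815.2$
$\frac{A}{H} = \frac{24076 \frac{1}{\frac{1}{572966}}}{5} = \frac{24076}{5} \cdot 572966 = \frac{13794729416}{5}$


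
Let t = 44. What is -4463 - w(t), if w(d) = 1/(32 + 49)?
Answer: -361504/81 ≈ -4463.0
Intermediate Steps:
w(d) = 1/81
-4463 - w(t) = -4463 - 1*1/81 = -4463 - 1/81 = -361504/81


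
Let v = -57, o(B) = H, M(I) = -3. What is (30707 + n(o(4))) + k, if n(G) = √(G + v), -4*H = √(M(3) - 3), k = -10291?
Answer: 20416 + √(-228 - I*√6)/2 ≈ 20416.0 - 7.5499*I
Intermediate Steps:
H = -I*√6/4 (H = -√(-3 - 3)/4 = -I*√6/4 ≈ -0.61237*I)
o(B) = -I*√6/4
n(G) = √(-57 + G) (n(G) = √(G - 57) = √(-57 + G))
(30707 + n(o(4))) + k = (30707 + √(-57 - I*√6/4)) - 10291 = 20416 + √(-57 - I*√6/4)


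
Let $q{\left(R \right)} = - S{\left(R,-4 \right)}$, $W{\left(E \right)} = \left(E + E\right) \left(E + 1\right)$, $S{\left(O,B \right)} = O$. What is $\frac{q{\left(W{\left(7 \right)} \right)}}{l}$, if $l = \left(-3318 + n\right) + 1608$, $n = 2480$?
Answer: $- \frac{8}{55} \approx -0.14545$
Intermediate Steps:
$W{\left(E \right)} = 2 E \left(1 + E\right)$
$l = 770$ ($l = \left(-3318 + 2480\right) + 1608 = -838 + 1608 = 770$)
$q{\left(R \right)} = - R$
$\frac{q{\left(W{\left(7 \right)} \right)}}{l} = \frac{\left(-1\right) 2 \cdot 7 \left(1 + 7\right)}{770} = - 2 \cdot 7 \cdot 8 \cdot \frac{1}{770} = \left(-1\right) 112 \cdot \frac{1}{770} = \left(-112\right) \frac{1}{770} = - \frac{8}{55}$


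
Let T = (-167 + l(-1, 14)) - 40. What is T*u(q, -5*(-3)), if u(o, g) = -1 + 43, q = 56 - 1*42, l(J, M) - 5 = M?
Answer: -7896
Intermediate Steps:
l(J, M) = 5 + M
q = 14 (q = 56 - 42 = 14)
u(o, g) = 42
T = -188 (T = (-167 + (5 + 14)) - 40 = (-167 + 19) - 40 = -148 - 40 = -188)
T*u(q, -5*(-3)) = -188*42 = -7896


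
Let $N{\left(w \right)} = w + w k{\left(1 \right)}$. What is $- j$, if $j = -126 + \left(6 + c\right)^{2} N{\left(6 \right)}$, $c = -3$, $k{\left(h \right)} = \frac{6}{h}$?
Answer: $-252$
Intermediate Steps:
$N{\left(w \right)} = 7 w$ ($N{\left(w \right)} = w + w \frac{6}{1} = w + w 6 \cdot 1 = w + w 6 = w + 6 w = 7 w$)
$j = 252$ ($j = -126 + \left(6 - 3\right)^{2} \cdot 7 \cdot 6 = -126 + 3^{2} \cdot 42 = -126 + 9 \cdot 42 = -126 + 378 = 252$)
$- j = \left(-1\right) 252 = -252$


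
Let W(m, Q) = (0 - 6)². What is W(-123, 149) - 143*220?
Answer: -31424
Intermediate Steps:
W(m, Q) = 36 (W(m, Q) = (-6)² = 36)
W(-123, 149) - 143*220 = 36 - 143*220 = 36 - 1*31460 = 36 - 31460 = -31424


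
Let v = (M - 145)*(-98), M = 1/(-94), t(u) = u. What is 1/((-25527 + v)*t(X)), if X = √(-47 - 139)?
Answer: 47*I*√186/98924100 ≈ 6.4797e-6*I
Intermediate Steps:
X = I*√186 (X = √(-186) = I*√186 ≈ 13.638*I)
M = -1/94 ≈ -0.010638
v = 667919/47 (v = (-1/94 - 145)*(-98) = -13631/94*(-98) = 667919/47 ≈ 14211.)
1/((-25527 + v)*t(X)) = 1/((-25527 + 667919/47)*((I*√186))) = (-I*√186/186)/(-531850/47) = -(-47)*I*√186/98924100 = 47*I*√186/98924100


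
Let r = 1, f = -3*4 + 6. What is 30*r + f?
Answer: 24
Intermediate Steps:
f = -6 (f = -12 + 6 = -6)
30*r + f = 30*1 - 6 = 30 - 6 = 24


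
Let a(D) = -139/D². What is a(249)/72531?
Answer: -139/4496994531 ≈ -3.0910e-8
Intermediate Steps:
a(D) = -139/D²
a(249)/72531 = -139/249²/72531 = -139*1/62001*(1/72531) = -139/62001*1/72531 = -139/4496994531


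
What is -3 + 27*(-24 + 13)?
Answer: -300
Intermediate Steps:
-3 + 27*(-24 + 13) = -3 + 27*(-11) = -3 - 297 = -300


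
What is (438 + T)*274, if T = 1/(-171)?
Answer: 20521778/171 ≈ 1.2001e+5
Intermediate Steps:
T = -1/171 ≈ -0.0058480
(438 + T)*274 = (438 - 1/171)*274 = (74897/171)*274 = 20521778/171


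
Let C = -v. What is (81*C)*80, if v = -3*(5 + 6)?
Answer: 213840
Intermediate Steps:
v = -33 (v = -3*11 = -33)
C = 33 (C = -1*(-33) = 33)
(81*C)*80 = (81*33)*80 = 2673*80 = 213840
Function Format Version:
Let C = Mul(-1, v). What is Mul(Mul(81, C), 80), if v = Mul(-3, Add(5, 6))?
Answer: 213840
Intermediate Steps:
v = -33 (v = Mul(-3, 11) = -33)
C = 33 (C = Mul(-1, -33) = 33)
Mul(Mul(81, C), 80) = Mul(Mul(81, 33), 80) = Mul(2673, 80) = 213840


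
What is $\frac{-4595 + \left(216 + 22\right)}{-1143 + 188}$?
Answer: $\frac{4357}{955} \approx 4.5623$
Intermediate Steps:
$\frac{-4595 + \left(216 + 22\right)}{-1143 + 188} = \frac{-4595 + 238}{-955} = \left(-4357\right) \left(- \frac{1}{955}\right) = \frac{4357}{955}$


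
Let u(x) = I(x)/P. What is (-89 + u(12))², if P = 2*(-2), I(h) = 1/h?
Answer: 18258529/2304 ≈ 7924.7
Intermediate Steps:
I(h) = 1/h
P = -4
u(x) = -1/(4*x) (u(x) = 1/(x*(-4)) = -¼/x = -1/(4*x))
(-89 + u(12))² = (-89 - ¼/12)² = (-89 - ¼*1/12)² = (-89 - 1/48)² = (-4273/48)² = 18258529/2304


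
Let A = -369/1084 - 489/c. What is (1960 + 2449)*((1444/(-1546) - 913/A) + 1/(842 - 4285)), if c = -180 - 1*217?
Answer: -1046653764830713/231545193 ≈ -4.5203e+6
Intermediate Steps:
c = -397 (c = -180 - 217 = -397)
A = 383583/430348 (A = -369/1084 - 489/(-397) = -369*1/1084 - 489*(-1/397) = -369/1084 + 489/397 = 383583/430348 ≈ 0.89133)
(1960 + 2449)*((1444/(-1546) - 913/A) + 1/(842 - 4285)) = (1960 + 2449)*((1444/(-1546) - 913/383583/430348) + 1/(842 - 4285)) = 4409*((1444*(-1/1546) - 913*430348/383583) + 1/(-3443)) = 4409*((-722/773 - 392907724/383583) - 1/3443) = 4409*(-303994617578/296509659 - 1/3443) = 4409*(-1046653764830713/1020882755937) = -1046653764830713/231545193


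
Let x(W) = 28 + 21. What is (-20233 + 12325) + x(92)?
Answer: -7859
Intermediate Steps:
x(W) = 49
(-20233 + 12325) + x(92) = (-20233 + 12325) + 49 = -7908 + 49 = -7859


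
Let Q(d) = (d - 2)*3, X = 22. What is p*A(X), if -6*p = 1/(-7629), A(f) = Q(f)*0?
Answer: 0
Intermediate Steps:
Q(d) = -6 + 3*d (Q(d) = (-2 + d)*3 = -6 + 3*d)
A(f) = 0 (A(f) = (-6 + 3*f)*0 = 0)
p = 1/45774 (p = -⅙/(-7629) = -⅙*(-1/7629) = 1/45774 ≈ 2.1846e-5)
p*A(X) = (1/45774)*0 = 0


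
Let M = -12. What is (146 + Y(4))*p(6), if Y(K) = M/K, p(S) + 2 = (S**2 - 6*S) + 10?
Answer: 1144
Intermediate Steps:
p(S) = 8 + S**2 - 6*S (p(S) = -2 + ((S**2 - 6*S) + 10) = -2 + (10 + S**2 - 6*S) = 8 + S**2 - 6*S)
Y(K) = -12/K
(146 + Y(4))*p(6) = (146 - 12/4)*(8 + 6**2 - 6*6) = (146 - 12*1/4)*(8 + 36 - 36) = (146 - 3)*8 = 143*8 = 1144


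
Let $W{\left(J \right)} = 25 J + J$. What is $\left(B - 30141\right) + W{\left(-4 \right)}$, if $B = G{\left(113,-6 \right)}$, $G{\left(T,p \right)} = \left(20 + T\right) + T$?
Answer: $-29999$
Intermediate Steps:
$W{\left(J \right)} = 26 J$
$G{\left(T,p \right)} = 20 + 2 T$
$B = 246$ ($B = 20 + 2 \cdot 113 = 20 + 226 = 246$)
$\left(B - 30141\right) + W{\left(-4 \right)} = \left(246 - 30141\right) + 26 \left(-4\right) = -29895 - 104 = -29999$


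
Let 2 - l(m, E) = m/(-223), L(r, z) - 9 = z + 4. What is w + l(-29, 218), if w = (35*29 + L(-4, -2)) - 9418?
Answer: -1870999/223 ≈ -8390.1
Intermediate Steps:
L(r, z) = 13 + z (L(r, z) = 9 + (z + 4) = 9 + (4 + z) = 13 + z)
l(m, E) = 2 + m/223 (l(m, E) = 2 - m/(-223) = 2 - m*(-1)/223 = 2 - (-1)*m/223 = 2 + m/223)
w = -8392 (w = (35*29 + (13 - 2)) - 9418 = (1015 + 11) - 9418 = 1026 - 9418 = -8392)
w + l(-29, 218) = -8392 + (2 + (1/223)*(-29)) = -8392 + (2 - 29/223) = -8392 + 417/223 = -1870999/223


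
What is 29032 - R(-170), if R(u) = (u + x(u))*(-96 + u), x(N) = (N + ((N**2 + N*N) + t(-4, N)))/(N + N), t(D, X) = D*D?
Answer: -5209439/85 ≈ -61288.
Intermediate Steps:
t(D, X) = D**2
x(N) = (16 + N + 2*N**2)/(2*N) (x(N) = (N + ((N**2 + N*N) + (-4)**2))/(N + N) = (N + ((N**2 + N**2) + 16))/((2*N)) = (N + (2*N**2 + 16))*(1/(2*N)) = (N + (16 + 2*N**2))*(1/(2*N)) = (16 + N + 2*N**2)*(1/(2*N)) = (16 + N + 2*N**2)/(2*N))
R(u) = (-96 + u)*(1/2 + 2*u + 8/u) (R(u) = (u + (1/2 + u + 8/u))*(-96 + u) = (1/2 + 2*u + 8/u)*(-96 + u) = (-96 + u)*(1/2 + 2*u + 8/u))
29032 - R(-170) = 29032 - (-40 - 768/(-170) + 2*(-170)**2 - 383/2*(-170)) = 29032 - (-40 - 768*(-1/170) + 2*28900 + 32555) = 29032 - (-40 + 384/85 + 57800 + 32555) = 29032 - 1*7677159/85 = 29032 - 7677159/85 = -5209439/85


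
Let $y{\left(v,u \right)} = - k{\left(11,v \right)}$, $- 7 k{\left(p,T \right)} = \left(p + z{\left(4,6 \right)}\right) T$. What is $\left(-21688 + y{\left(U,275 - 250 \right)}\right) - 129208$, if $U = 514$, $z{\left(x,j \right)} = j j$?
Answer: $- \frac{1032114}{7} \approx -1.4744 \cdot 10^{5}$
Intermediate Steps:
$z{\left(x,j \right)} = j^{2}$
$k{\left(p,T \right)} = - \frac{T \left(36 + p\right)}{7}$ ($k{\left(p,T \right)} = - \frac{\left(p + 6^{2}\right) T}{7} = - \frac{\left(p + 36\right) T}{7} = - \frac{\left(36 + p\right) T}{7} = - \frac{T \left(36 + p\right)}{7}$)
$y{\left(v,u \right)} = \frac{47 v}{7}$ ($y{\left(v,u \right)} = - \frac{\left(-1\right) v \left(36 + 11\right)}{7} = - \frac{\left(-1\right) v 47}{7} = - \frac{\left(-47\right) v}{7} = \frac{47 v}{7}$)
$\left(-21688 + y{\left(U,275 - 250 \right)}\right) - 129208 = \left(-21688 + \frac{47}{7} \cdot 514\right) - 129208 = \left(-21688 + \frac{24158}{7}\right) - 129208 = - \frac{127658}{7} - 129208 = - \frac{1032114}{7}$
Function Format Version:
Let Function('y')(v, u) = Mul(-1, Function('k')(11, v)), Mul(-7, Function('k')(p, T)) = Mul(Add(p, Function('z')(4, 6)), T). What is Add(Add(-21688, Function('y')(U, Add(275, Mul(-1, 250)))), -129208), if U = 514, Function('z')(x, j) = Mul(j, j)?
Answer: Rational(-1032114, 7) ≈ -1.4744e+5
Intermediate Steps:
Function('z')(x, j) = Pow(j, 2)
Function('k')(p, T) = Mul(Rational(-1, 7), T, Add(36, p)) (Function('k')(p, T) = Mul(Rational(-1, 7), Mul(Add(p, Pow(6, 2)), T)) = Mul(Rational(-1, 7), Mul(Add(p, 36), T)) = Mul(Rational(-1, 7), Mul(Add(36, p), T)) = Mul(Rational(-1, 7), Mul(T, Add(36, p))) = Mul(Rational(-1, 7), T, Add(36, p)))
Function('y')(v, u) = Mul(Rational(47, 7), v) (Function('y')(v, u) = Mul(-1, Mul(Rational(-1, 7), v, Add(36, 11))) = Mul(-1, Mul(Rational(-1, 7), v, 47)) = Mul(-1, Mul(Rational(-47, 7), v)) = Mul(Rational(47, 7), v))
Add(Add(-21688, Function('y')(U, Add(275, Mul(-1, 250)))), -129208) = Add(Add(-21688, Mul(Rational(47, 7), 514)), -129208) = Add(Add(-21688, Rational(24158, 7)), -129208) = Add(Rational(-127658, 7), -129208) = Rational(-1032114, 7)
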